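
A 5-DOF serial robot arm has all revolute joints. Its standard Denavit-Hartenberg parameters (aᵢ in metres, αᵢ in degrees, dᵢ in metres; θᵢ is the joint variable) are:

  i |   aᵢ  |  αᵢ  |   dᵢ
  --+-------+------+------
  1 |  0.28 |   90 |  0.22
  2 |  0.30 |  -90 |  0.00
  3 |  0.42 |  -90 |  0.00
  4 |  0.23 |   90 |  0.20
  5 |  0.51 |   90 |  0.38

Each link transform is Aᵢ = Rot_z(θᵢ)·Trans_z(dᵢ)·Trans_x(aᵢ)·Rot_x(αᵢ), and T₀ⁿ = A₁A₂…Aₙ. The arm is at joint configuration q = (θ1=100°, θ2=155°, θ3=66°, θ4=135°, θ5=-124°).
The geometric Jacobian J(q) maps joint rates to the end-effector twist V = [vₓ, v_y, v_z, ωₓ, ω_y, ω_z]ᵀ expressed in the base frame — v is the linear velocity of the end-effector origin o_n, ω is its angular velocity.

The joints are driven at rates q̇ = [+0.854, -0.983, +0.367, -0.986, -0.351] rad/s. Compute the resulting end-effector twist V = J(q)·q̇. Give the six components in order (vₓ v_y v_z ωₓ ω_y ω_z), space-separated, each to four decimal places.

o_n = [-0.5051, -0.4420, 0.7661]
J₁: ẑ×o_n = [0.4420, -0.5051, 0.0000], ω = ẑ
J2: z=[0.9848, 0.1736, 0.0000] o=[-0.0486, 0.2757, 0.2200] → [0.0948, -0.5378, -0.6276, 0.9848, 0.1736, 0.0000]
J3: z=[0.0734, -0.4162, -0.9063] o=[-0.0014, 0.0080, 0.3468] → [-0.5823, 0.4257, -0.2427, 0.0734, -0.4162, -0.9063]
J4: z=[-0.5443, 0.7447, -0.3861] o=[-0.3524, -0.2111, 0.4190] → [0.1693, 0.2479, 0.2394, -0.5443, 0.7447, -0.3861]
J5: z=[-0.6428, -0.0746, 0.7624] o=[-0.3373, 0.0904, 0.4612] → [0.3831, 0.0680, 0.3297, -0.6428, -0.0746, 0.7624]
V = J·q̇ = [-0.2309, -0.0148, 0.1761, -0.1788, -1.0316, 0.6345]

-0.2309 -0.0148 0.1761 -0.1788 -1.0316 0.6345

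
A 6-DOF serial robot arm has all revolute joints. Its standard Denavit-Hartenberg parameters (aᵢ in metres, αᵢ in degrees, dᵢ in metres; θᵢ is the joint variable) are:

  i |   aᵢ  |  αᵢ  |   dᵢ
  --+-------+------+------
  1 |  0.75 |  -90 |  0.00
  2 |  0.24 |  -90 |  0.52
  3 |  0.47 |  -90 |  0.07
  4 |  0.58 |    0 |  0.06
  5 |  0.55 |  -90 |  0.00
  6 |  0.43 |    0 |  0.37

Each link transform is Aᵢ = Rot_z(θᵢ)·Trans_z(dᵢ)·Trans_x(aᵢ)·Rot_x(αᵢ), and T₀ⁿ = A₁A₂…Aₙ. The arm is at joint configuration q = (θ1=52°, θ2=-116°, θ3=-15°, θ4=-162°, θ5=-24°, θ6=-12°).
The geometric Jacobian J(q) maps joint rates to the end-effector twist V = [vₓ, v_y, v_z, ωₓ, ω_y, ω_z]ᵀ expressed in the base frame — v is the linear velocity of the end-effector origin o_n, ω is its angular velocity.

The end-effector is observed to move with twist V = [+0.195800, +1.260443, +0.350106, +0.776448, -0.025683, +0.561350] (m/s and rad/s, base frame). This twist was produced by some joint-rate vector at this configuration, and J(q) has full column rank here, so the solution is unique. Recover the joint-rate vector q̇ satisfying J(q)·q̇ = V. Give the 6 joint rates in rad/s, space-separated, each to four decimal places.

-0.0490 0.7430 0.5010 0.5520 0.8620 0.1790

o_n = [0.8803, 1.2806, -0.4659]
J₁: ẑ×o_n = [-1.2806, 0.8803, 0.0000], ω = ẑ
J2: z=[-0.7880, 0.6157, 0.0000] o=[0.4617, 0.5910, 0.0000] → [-0.2868, -0.3671, -0.8011, -0.7880, 0.6157, 0.0000]
J3: z=[0.5534, 0.7083, 0.4384] o=[-0.0128, 0.8282, 0.2157] → [-0.6810, 0.7687, -0.3822, 0.5534, 0.7083, 0.4384]
J4: z=[0.6913, -0.6841, 0.2326] o=[-0.1924, 0.7959, 0.6544] → [0.6537, 1.0240, 1.0689, 0.6913, -0.6841, 0.2326]
J5: z=[0.6913, -0.6841, 0.2326] o=[0.2045, 0.9779, 0.2681] → [0.4317, 0.6646, 0.6715, 0.6913, -0.6841, 0.2326]
J6: z=[0.5989, 0.7226, 0.3452] o=[0.4269, 1.0326, -0.2320] → [-0.2546, 0.2966, -0.1791, 0.5989, 0.7226, 0.3452]
q̇ = J⁺·V = [-0.0490, 0.7430, 0.5010, 0.5520, 0.8620, 0.1790]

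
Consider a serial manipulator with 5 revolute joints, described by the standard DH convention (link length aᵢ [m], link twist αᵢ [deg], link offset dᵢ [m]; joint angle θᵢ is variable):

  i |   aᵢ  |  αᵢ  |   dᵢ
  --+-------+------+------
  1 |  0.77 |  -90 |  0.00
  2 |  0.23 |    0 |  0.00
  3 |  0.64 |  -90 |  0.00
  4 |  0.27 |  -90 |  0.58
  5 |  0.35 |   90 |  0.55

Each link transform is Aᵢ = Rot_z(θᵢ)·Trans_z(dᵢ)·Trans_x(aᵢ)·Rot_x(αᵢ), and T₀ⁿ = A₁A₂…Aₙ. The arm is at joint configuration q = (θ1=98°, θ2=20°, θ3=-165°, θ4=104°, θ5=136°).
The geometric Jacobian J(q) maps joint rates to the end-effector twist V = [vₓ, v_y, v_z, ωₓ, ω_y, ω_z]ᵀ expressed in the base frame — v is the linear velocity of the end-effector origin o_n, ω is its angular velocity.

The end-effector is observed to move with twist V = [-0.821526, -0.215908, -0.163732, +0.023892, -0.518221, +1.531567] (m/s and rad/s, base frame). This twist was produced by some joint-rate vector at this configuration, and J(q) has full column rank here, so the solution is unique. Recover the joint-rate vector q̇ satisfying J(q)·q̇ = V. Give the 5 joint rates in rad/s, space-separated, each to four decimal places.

0.8110 -0.2400 0.4970 0.2940 -0.8620

o_n = [-0.2668, 1.0691, 0.2557]
J₁: ẑ×o_n = [-1.0691, -0.2668, 0.0000], ω = ẑ
J2: z=[-0.9903, -0.1392, 0.0000] o=[-0.1072, 0.7625, 0.0000] → [-0.0356, 0.2533, -0.3259, -0.9903, -0.1392, 0.0000]
J3: z=[-0.9903, -0.1392, 0.0000] o=[-0.1372, 0.9765, -0.0787] → [-0.0465, 0.3312, -0.1097, -0.9903, -0.1392, 0.0000]
J4: z=[-0.0798, 0.5680, 0.8192] o=[-0.0643, 0.4574, 0.2884] → [-0.5197, -0.1685, 0.0662, -0.0798, 0.5680, 0.8192]
J5: z=[-0.3502, 0.7534, -0.5565] o=[0.1414, 0.8763, 0.7261] → [-0.2470, 0.0625, 0.2400, -0.3502, 0.7534, -0.5565]
q̇ = J⁺·V = [0.8110, -0.2400, 0.4970, 0.2940, -0.8620]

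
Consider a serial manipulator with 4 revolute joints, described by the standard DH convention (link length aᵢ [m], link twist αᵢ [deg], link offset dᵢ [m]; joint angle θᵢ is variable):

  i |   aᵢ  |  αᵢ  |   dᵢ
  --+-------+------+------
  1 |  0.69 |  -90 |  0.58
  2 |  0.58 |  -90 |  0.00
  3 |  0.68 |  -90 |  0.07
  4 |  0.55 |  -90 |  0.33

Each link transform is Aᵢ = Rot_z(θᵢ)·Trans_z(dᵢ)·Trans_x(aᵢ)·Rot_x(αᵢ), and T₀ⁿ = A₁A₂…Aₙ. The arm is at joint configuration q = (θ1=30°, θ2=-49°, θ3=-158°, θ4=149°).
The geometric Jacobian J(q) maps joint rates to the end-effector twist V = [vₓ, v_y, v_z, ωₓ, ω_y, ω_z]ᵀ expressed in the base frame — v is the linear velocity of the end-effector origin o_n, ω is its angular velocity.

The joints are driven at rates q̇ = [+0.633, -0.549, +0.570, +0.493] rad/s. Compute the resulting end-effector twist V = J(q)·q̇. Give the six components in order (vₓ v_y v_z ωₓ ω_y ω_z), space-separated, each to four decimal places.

-0.3774 0.3990 0.2059 0.5234 0.1961 0.3984

o_n = [0.5560, 0.7645, 1.1050]
J₁: ẑ×o_n = [-0.7645, 0.5560, 0.0000], ω = ẑ
J2: z=[-0.5000, 0.8660, 0.0000] o=[0.5976, 0.3450, 0.5800] → [0.4547, 0.2625, -0.1738, -0.5000, 0.8660, 0.0000]
J3: z=[0.6536, 0.3774, -0.6561] o=[0.9271, 0.5353, 1.0177] → [0.1834, 0.1864, 0.2899, 0.6536, 0.3774, -0.6561]
J4: z=[-0.2508, 0.9258, 0.2827] o=[0.4873, 0.5755, 0.4960] → [0.5104, 0.1722, -0.1111, -0.2508, 0.9258, 0.2827]
V = J·q̇ = [-0.3774, 0.3990, 0.2059, 0.5234, 0.1961, 0.3984]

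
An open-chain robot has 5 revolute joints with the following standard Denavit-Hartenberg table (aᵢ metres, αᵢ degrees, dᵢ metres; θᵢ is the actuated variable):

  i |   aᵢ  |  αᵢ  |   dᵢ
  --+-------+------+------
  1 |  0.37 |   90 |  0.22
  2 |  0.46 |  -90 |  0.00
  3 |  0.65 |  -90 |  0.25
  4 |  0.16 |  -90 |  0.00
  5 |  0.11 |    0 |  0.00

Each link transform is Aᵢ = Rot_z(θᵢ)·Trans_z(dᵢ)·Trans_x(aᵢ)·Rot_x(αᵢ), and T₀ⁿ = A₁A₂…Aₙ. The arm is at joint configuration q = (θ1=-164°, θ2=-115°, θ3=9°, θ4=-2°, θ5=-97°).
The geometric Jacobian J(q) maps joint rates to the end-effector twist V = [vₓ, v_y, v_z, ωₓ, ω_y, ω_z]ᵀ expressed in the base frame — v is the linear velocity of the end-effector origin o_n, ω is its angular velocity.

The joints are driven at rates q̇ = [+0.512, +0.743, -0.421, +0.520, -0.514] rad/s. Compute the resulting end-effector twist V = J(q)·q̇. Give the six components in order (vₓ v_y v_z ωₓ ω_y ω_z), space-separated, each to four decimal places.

o_n = [-0.0143, -0.2459, -1.0022]
J₁: ẑ×o_n = [0.2459, -0.0143, 0.0000], ω = ẑ
J2: z=[-0.2756, 0.9613, 0.0000] o=[-0.3557, -0.1020, 0.2200] → [-1.1749, -0.3369, -0.2884, -0.2756, 0.9613, 0.0000]
J3: z=[-0.8712, -0.2498, -0.4226] o=[-0.1688, -0.0484, -0.1969] → [0.1177, -0.7669, 0.2107, -0.8712, -0.2498, -0.4226]
J4: z=[0.2087, -0.9676, 0.1418] o=[-0.0978, -0.1338, -0.8844] → [0.1299, 0.0364, 0.0573, 0.2087, -0.9676, 0.1418]
J5: z=[0.8862, 0.2484, 0.3911] o=[-0.0316, -0.1409, -1.0299] → [0.0480, -0.0178, -0.0974, 0.8862, 0.2484, 0.3911]
V = J·q̇ = [-0.7537, 0.0933, -0.2231, -0.1850, 0.1885, 0.5626]

-0.7537 0.0933 -0.2231 -0.1850 0.1885 0.5626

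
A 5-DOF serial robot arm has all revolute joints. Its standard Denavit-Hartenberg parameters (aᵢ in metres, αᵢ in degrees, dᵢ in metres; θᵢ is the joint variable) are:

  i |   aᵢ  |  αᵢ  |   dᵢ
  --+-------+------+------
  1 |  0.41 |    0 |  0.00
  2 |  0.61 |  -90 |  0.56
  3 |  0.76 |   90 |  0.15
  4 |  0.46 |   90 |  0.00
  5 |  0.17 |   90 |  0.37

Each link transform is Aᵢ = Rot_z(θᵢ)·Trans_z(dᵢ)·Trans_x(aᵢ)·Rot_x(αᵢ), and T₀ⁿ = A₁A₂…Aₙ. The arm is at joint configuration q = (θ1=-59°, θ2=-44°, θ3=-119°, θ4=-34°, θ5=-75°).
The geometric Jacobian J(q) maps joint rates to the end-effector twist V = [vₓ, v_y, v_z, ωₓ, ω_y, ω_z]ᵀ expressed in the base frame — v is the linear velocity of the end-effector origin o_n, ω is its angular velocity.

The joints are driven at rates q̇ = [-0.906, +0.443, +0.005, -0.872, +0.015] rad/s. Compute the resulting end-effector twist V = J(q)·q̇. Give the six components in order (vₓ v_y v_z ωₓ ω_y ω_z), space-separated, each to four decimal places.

o_n = [-0.2798, -0.5284, 1.4888]
J₁: ẑ×o_n = [0.5284, -0.2798, 0.0000], ω = ẑ
J2: z=[0.0000, 0.0000, 1.0000] o=[0.2112, -0.3514, 0.0000] → [0.1770, -0.4910, 0.0000, 0.0000, 0.0000, 1.0000]
J3: z=[0.9744, -0.2250, 0.0000] o=[0.0739, -0.9458, 0.5600] → [-0.2089, -0.9050, 0.3271, 0.9744, -0.2250, 0.0000]
J4: z=[0.1967, 0.8522, -0.4848] o=[0.3030, -0.6205, 1.2247] → [0.2697, 0.2306, 0.5148, 0.1967, 0.8522, -0.4848]
J5: z=[-0.8688, -0.0777, -0.4891] o=[0.0939, -0.3825, 1.5583] → [-0.0660, 0.1225, 0.0977, -0.8688, -0.0777, -0.4891]
V = J·q̇ = [-0.6376, -0.1678, -0.4458, -0.1797, -0.7454, -0.0476]

-0.6376 -0.1678 -0.4458 -0.1797 -0.7454 -0.0476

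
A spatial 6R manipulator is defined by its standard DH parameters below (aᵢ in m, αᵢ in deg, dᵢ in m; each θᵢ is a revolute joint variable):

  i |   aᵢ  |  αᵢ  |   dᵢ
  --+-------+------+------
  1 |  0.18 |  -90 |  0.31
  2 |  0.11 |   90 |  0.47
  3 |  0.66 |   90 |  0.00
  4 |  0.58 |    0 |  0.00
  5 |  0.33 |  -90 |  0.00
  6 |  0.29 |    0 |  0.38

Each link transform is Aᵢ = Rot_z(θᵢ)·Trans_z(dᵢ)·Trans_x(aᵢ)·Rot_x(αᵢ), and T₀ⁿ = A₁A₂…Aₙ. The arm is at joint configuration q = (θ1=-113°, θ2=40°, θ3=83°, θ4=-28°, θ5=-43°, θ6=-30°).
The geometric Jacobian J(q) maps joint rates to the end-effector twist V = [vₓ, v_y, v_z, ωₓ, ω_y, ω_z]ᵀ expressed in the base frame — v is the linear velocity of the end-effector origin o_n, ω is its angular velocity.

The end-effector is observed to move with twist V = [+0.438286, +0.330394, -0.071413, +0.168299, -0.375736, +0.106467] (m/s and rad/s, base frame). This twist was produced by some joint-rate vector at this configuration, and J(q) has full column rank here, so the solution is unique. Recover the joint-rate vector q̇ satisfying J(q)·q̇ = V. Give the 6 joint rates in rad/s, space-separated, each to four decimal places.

o_n = [1.9546, -0.9236, -0.5227]
J₁: ẑ×o_n = [0.9236, 1.9546, -0.0000], ω = ẑ
J2: z=[0.9205, -0.3907, 0.0000] o=[-0.0703, -0.1657, 0.3100] → [0.3254, 0.7665, 0.0936, 0.9205, -0.3907, 0.0000]
J3: z=[-0.2512, -0.5917, 0.7660] o=[0.3294, -0.4269, 0.2393] → [0.8314, 1.0536, 1.0864, -0.2512, -0.5917, 0.7660]
J4: z=[-0.4093, -0.6523, -0.6380] o=[0.9083, -0.7396, 0.1876] → [0.3459, -0.9583, 0.7578, -0.4093, -0.6523, -0.6380]
J5: z=[-0.4093, -0.6523, -0.6380] o=[1.4259, -0.8211, -0.0611] → [0.2357, -0.5263, 0.3868, -0.4093, -0.6523, -0.6380]
J6: z=[0.7476, -0.6406, 0.1753] o=[1.5985, -0.6874, -0.3086] → [0.1786, 0.2226, 0.0515, 0.7476, -0.6406, 0.1753]
q̇ = J⁺·V = [0.6080, -0.1820, -0.3920, 0.4270, 0.0470, 0.5770]

0.6080 -0.1820 -0.3920 0.4270 0.0470 0.5770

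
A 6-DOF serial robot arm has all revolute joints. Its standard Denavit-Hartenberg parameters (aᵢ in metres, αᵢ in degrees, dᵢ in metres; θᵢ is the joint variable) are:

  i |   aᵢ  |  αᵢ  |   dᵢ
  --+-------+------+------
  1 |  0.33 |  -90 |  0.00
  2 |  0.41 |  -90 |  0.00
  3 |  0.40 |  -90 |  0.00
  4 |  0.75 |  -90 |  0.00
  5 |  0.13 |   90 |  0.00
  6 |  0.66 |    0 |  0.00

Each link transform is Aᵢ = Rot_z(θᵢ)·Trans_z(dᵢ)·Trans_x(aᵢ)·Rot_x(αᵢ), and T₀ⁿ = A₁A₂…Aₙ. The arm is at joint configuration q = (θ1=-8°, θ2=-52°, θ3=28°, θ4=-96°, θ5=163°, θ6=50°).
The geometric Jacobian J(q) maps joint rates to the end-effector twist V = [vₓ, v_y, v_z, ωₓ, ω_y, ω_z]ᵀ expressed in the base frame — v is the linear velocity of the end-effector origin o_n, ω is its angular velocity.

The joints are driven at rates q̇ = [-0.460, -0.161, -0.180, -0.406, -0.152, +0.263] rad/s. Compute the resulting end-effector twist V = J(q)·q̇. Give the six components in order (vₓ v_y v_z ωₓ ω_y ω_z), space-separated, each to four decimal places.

0.0002 -0.4145 -0.0173 0.0781 0.4882 -0.2540

o_n = [1.2711, -0.4513, 0.8280]
J₁: ẑ×o_n = [0.4513, 1.2711, -0.0000], ω = ẑ
J2: z=[0.1392, 0.9903, 0.0000] o=[0.3268, -0.0459, 0.0000] → [0.8199, -0.1152, -0.9916, 0.1392, 0.9903, 0.0000]
J3: z=[0.7803, -0.1097, -0.6157] o=[0.5768, -0.0811, 0.3231] → [-0.2833, -0.8215, -0.2127, 0.7803, -0.1097, -0.6157]
J4: z=[-0.4091, -0.8341, -0.3699] o=[0.7659, -0.2973, 0.6014] → [-0.2460, -0.0942, 0.4844, -0.4091, -0.8341, -0.3699]
J5: z=[0.5519, -0.5491, 0.6276] o=[1.3109, -0.3367, 0.0876] → [-0.3346, -0.4336, -0.0851, 0.5519, -0.5491, 0.6276]
J6: z=[0.6037, 0.7823, 0.1535] o=[1.2361, -0.2985, 0.1869] → [0.5250, -0.3816, -0.1196, 0.6037, 0.7823, 0.1535]
V = J·q̇ = [0.0002, -0.4145, -0.0173, 0.0781, 0.4882, -0.2540]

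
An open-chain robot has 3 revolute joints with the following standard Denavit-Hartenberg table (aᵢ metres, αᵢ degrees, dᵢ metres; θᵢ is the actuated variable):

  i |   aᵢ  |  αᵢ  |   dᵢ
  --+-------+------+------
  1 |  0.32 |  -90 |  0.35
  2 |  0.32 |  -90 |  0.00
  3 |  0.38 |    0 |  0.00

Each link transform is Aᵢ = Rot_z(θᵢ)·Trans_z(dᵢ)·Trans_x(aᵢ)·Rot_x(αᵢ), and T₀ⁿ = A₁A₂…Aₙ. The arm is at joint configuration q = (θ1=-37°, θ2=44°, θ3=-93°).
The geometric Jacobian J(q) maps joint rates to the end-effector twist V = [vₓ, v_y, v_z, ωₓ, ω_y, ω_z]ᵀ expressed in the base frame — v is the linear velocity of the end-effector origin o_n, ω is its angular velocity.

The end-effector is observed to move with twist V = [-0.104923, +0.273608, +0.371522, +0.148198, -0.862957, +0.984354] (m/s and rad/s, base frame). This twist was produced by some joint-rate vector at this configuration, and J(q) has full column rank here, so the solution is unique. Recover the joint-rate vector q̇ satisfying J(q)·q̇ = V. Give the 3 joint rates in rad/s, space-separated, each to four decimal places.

0.3240 -0.6000 -0.9180

o_n = [0.6564, -0.0194, 0.1415]
J₁: ẑ×o_n = [0.0194, 0.6564, -0.0000], ω = ẑ
J2: z=[0.6018, 0.7986, 0.0000] o=[0.2556, -0.1926, 0.3500] → [-0.1665, 0.1255, -0.2159, 0.6018, 0.7986, 0.0000]
J3: z=[-0.5548, 0.4181, -0.7193] o=[0.4394, -0.3311, 0.1277] → [0.2300, -0.1484, -0.2636, -0.5548, 0.4181, -0.7193]
q̇ = J⁺·V = [0.3240, -0.6000, -0.9180]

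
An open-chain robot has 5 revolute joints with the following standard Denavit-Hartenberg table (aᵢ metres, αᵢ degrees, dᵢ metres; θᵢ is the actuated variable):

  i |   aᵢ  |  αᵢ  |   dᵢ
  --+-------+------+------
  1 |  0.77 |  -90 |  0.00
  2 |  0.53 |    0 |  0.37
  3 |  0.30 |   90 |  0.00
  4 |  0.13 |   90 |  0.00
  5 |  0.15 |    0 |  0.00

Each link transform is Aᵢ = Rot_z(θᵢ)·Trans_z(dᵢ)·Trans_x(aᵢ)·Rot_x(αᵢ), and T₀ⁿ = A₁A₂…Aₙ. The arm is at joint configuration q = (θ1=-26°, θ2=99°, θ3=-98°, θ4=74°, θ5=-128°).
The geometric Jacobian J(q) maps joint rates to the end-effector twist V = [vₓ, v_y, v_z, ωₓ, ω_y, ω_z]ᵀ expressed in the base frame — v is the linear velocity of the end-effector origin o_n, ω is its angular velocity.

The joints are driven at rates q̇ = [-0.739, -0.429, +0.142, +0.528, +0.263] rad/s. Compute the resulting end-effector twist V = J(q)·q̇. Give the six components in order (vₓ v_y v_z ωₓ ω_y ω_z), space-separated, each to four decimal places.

0.1867 -0.8701 0.0288 0.0779 -0.4380 -0.2155

o_n = [1.0727, -0.0713, -0.6471]
J₁: ẑ×o_n = [0.0713, 1.0727, -0.0000], ω = ẑ
J2: z=[0.4384, 0.8988, 0.0000] o=[0.6921, -0.3375, 0.0000] → [-0.5816, 0.2837, -0.2254, 0.4384, 0.8988, 0.0000]
J3: z=[0.4384, 0.8988, 0.0000] o=[0.7797, 0.0314, -0.5235] → [-0.1111, 0.0542, -0.3083, 0.4384, 0.8988, 0.0000]
J4: z=[0.0157, -0.0077, 0.9998] o=[1.0493, -0.1001, -0.5287] → [-0.0280, 0.0252, 0.0006, 0.0157, -0.0077, 0.9998]
J5: z=[0.7430, -0.6691, -0.0168] o=[1.1363, -0.0035, -0.5293] → [0.0776, 0.0885, -0.0929, 0.7430, -0.6691, -0.0168]
V = J·q̇ = [0.1867, -0.8701, 0.0288, 0.0779, -0.4380, -0.2155]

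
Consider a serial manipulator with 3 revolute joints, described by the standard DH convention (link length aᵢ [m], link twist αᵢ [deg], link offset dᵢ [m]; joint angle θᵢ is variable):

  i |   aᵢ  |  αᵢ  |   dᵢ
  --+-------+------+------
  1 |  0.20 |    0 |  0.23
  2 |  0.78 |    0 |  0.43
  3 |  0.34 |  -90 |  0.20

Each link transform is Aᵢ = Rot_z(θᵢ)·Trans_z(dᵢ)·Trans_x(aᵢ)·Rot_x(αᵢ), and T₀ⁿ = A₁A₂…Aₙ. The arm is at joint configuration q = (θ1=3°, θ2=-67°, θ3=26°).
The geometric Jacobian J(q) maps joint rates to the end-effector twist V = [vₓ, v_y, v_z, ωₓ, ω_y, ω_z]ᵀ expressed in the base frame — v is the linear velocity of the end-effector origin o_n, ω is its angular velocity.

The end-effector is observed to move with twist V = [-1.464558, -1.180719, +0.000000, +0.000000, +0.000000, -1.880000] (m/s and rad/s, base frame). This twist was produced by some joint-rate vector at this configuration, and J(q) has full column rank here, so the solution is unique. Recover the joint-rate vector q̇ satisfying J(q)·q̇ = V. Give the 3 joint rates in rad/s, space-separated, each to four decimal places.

o_n = [0.8096, -0.8999, 0.8600]
J₁: ẑ×o_n = [0.8999, 0.8096, -0.0000], ω = ẑ
J2: z=[0.0000, 0.0000, 1.0000] o=[0.1997, 0.0105, 0.2300] → [0.9104, 0.6099, -0.0000, 0.0000, 0.0000, 1.0000]
J3: z=[0.0000, 0.0000, 1.0000] o=[0.5417, -0.6906, 0.6600] → [0.2093, 0.2679, -0.0000, 0.0000, 0.0000, 1.0000]
q̇ = J⁺·V = [-0.7550, -0.7840, -0.3410]

-0.7550 -0.7840 -0.3410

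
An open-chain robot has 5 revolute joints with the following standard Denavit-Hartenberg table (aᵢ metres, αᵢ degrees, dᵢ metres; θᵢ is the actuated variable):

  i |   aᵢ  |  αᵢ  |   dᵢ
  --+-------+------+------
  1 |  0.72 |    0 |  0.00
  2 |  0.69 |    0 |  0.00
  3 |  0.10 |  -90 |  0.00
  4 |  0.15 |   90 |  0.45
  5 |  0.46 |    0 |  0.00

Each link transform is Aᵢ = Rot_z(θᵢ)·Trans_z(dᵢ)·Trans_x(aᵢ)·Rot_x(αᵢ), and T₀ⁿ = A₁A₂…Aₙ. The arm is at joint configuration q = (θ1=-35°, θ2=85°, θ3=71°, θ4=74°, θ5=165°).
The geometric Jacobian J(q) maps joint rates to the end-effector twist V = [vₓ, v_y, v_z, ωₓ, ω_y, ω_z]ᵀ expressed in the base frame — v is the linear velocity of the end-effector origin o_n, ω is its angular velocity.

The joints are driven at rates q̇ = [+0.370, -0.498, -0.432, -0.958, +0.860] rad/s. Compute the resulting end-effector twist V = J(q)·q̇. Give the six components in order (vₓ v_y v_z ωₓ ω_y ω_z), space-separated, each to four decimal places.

0.5471 0.3803 0.0207 0.3954 1.2020 -0.3230

o_n = [0.5358, -0.1613, 0.2829]
J₁: ẑ×o_n = [0.1613, 0.5358, -0.0000], ω = ẑ
J2: z=[0.0000, 0.0000, 1.0000] o=[0.5898, -0.4130, 0.0000] → [-0.2517, -0.0540, 0.0000, 0.0000, 0.0000, 1.0000]
J3: z=[0.0000, 0.0000, 1.0000] o=[1.0333, 0.1156, 0.0000] → [0.2769, -0.4975, 0.0000, 0.0000, 0.0000, 1.0000]
J4: z=[-0.8572, -0.5150, 0.0000] o=[0.9818, 0.2013, 0.0000] → [-0.1457, 0.2425, 0.0811, -0.8572, -0.5150, 0.0000]
J5: z=[-0.4951, 0.8240, 0.2756] o=[0.5748, 0.0050, -0.1442] → [0.3978, 0.2007, 0.1144, -0.4951, 0.8240, 0.2756]
V = J·q̇ = [0.5471, 0.3803, 0.0207, 0.3954, 1.2020, -0.3230]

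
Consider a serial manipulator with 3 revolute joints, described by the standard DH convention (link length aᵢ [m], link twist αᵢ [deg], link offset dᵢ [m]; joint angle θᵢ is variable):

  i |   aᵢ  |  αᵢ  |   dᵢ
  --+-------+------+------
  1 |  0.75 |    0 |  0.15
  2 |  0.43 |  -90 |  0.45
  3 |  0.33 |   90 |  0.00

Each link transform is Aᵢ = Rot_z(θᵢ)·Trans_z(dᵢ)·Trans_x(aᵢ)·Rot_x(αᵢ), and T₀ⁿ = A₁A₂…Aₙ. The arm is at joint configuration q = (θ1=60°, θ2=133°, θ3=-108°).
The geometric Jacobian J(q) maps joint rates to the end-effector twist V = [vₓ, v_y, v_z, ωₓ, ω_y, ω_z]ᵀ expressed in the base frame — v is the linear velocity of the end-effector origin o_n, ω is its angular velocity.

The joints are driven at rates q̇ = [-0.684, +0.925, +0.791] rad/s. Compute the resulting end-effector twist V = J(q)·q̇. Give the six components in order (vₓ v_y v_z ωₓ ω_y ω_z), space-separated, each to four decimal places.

o_n = [0.0554, 0.5757, 0.9138]
J₁: ẑ×o_n = [-0.5757, 0.0554, 0.0000], ω = ẑ
J2: z=[0.0000, 0.0000, 1.0000] o=[0.3750, 0.6495, 0.1500] → [0.0738, -0.3196, 0.0000, 0.0000, 0.0000, 1.0000]
J3: z=[0.2250, -0.9744, 0.0000] o=[-0.0440, 0.5528, 0.6000] → [-0.3058, -0.0706, 0.1020, 0.2250, -0.9744, 0.0000]
V = J·q̇ = [0.2202, -0.3894, 0.0807, 0.1779, -0.7707, 0.2410]

0.2202 -0.3894 0.0807 0.1779 -0.7707 0.2410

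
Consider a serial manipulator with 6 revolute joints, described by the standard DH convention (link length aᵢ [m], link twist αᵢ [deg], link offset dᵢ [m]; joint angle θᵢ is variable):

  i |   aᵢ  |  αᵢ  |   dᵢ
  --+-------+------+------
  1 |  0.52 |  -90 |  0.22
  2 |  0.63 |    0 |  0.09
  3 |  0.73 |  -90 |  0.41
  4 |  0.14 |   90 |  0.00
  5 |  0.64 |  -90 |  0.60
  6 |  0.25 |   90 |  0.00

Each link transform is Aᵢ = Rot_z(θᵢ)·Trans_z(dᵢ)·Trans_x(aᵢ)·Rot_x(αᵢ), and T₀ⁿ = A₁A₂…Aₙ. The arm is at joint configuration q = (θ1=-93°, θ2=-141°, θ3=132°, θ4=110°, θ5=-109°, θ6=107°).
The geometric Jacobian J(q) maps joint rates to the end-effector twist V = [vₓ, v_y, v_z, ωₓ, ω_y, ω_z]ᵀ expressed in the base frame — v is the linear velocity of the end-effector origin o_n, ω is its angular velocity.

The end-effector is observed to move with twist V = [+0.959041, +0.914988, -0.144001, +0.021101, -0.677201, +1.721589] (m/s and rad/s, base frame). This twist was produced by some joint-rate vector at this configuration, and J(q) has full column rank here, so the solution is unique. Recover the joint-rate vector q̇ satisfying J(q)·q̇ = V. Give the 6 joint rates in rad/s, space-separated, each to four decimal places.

o_n = [0.3646, -1.0381, 1.3155]
J₁: ẑ×o_n = [1.0381, 0.3646, -0.0000], ω = ẑ
J2: z=[0.9986, -0.0523, 0.0000] o=[-0.0272, -0.5193, 0.2200] → [-0.0573, -1.0940, -0.4976, 0.9986, -0.0523, 0.0000]
J3: z=[0.9986, -0.0523, 0.0000] o=[0.0883, -0.0351, 0.6165] → [-0.0366, -0.6981, -0.9872, 0.9986, -0.0523, 0.0000]
J4: z=[-0.0082, -0.1562, -0.9877] o=[0.4600, -0.7765, 0.7307] → [-0.3497, 0.0990, -0.0128, -0.0082, -0.1562, -0.9877]
J5: z=[-0.3901, -0.9090, 0.1470] o=[0.3311, -0.7224, 0.7232] → [-0.4920, 0.2360, 0.1536, -0.3901, -0.9090, 0.1470]
J6: z=[-0.8679, 0.4163, 0.2710] o=[0.2938, -1.2538, 1.4202] → [-0.1020, -0.0717, -0.2167, -0.8679, 0.4163, 0.2710]
q̇ = J⁺·V = [0.8840, -0.9970, 0.8700, -0.8750, 0.6870, -0.4710]

0.8840 -0.9970 0.8700 -0.8750 0.6870 -0.4710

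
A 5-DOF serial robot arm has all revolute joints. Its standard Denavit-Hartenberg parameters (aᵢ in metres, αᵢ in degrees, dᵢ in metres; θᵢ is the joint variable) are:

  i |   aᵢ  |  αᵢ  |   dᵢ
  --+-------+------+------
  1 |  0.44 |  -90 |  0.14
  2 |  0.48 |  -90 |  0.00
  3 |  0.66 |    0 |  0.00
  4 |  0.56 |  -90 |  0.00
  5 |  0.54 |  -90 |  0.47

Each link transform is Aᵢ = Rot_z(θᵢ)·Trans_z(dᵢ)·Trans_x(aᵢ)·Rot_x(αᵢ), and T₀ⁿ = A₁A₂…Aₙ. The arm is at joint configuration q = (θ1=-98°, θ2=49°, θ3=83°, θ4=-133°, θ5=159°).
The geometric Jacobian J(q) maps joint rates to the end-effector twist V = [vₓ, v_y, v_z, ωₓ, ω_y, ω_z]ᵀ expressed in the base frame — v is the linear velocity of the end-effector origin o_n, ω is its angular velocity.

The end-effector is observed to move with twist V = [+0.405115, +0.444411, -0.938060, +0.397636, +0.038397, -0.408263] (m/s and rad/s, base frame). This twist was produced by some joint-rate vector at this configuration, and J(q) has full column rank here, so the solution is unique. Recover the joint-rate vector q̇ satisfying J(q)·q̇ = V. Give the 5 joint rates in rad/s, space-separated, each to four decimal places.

0.6260 0.9920 -0.1920 0.9410 0.9390

o_n = [-1.0744, -1.0744, -0.4548]
J₁: ẑ×o_n = [1.0744, -1.0744, 0.0000], ω = ẑ
J2: z=[0.9903, -0.1392, 0.0000] o=[-0.0612, -0.4357, 0.1400] → [0.0828, 0.5890, -0.7735, 0.9903, -0.1392, 0.0000]
J3: z=[0.1050, 0.7474, -0.6561] o=[-0.1051, -0.7476, -0.2223] → [-0.3883, 0.6604, 0.6901, 0.1050, 0.7474, -0.6561]
J4: z=[0.1050, 0.7474, -0.6561] o=[-0.7611, -0.7086, -0.2830] → [-0.3684, 0.2236, 0.1957, 0.1050, 0.7474, -0.6561]
J5: z=[-0.7065, -0.4082, -0.5781] o=[-0.3692, -1.0022, -0.5546] → [-0.0825, 0.4782, -0.2369, -0.7065, -0.4082, -0.5781]
q̇ = J⁺·V = [0.6260, 0.9920, -0.1920, 0.9410, 0.9390]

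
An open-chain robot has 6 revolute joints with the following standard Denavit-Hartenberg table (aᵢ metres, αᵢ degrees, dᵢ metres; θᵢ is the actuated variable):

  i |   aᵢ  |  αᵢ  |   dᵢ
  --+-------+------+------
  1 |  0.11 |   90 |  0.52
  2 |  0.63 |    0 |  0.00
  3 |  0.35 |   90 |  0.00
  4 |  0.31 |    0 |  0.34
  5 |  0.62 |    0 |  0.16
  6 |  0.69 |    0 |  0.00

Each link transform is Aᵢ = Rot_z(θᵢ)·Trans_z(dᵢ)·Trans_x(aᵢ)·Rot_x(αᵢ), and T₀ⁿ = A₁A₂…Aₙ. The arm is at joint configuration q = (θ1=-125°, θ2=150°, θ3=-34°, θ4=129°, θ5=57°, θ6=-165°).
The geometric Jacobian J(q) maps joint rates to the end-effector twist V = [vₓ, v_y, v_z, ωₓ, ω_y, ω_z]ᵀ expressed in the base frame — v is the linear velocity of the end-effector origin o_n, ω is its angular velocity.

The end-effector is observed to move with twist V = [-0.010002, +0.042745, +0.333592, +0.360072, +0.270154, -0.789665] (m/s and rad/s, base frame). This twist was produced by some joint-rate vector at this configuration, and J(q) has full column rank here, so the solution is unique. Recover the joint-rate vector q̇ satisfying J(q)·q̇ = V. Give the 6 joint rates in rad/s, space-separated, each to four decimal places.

o_n = [-0.3088, 0.2971, 1.2182]
J₁: ẑ×o_n = [-0.2971, -0.3088, 0.0000], ω = ẑ
J2: z=[-0.8192, 0.5736, 0.0000] o=[-0.0631, -0.0901, 0.5200] → [0.4005, 0.5719, -0.1762, -0.8192, 0.5736, 0.0000]
J3: z=[-0.8192, 0.5736, 0.0000] o=[0.2498, 0.3568, 0.8350] → [0.2198, 0.3139, 0.3694, -0.8192, 0.5736, 0.0000]
J4: z=[-0.5155, -0.7362, 0.4384] o=[0.3379, 0.4825, 1.1496] → [0.0308, -0.2481, -0.3805, -0.5155, -0.7362, 0.4384]
J5: z=[-0.5155, -0.7362, 0.4384] o=[-0.0838, 0.3003, 1.1233] → [-0.0685, -0.0497, -0.1640, -0.5155, -0.7362, 0.4384]
J6: z=[-0.5155, -0.7362, 0.4384] o=[-0.2683, -0.0761, 0.6392] → [-0.5898, 0.2807, -0.2222, -0.5155, -0.7362, 0.4384]
q̇ = J⁺·V = [-0.5810, -0.6040, 0.4640, 0.0610, -0.6930, 0.1560]

-0.5810 -0.6040 0.4640 0.0610 -0.6930 0.1560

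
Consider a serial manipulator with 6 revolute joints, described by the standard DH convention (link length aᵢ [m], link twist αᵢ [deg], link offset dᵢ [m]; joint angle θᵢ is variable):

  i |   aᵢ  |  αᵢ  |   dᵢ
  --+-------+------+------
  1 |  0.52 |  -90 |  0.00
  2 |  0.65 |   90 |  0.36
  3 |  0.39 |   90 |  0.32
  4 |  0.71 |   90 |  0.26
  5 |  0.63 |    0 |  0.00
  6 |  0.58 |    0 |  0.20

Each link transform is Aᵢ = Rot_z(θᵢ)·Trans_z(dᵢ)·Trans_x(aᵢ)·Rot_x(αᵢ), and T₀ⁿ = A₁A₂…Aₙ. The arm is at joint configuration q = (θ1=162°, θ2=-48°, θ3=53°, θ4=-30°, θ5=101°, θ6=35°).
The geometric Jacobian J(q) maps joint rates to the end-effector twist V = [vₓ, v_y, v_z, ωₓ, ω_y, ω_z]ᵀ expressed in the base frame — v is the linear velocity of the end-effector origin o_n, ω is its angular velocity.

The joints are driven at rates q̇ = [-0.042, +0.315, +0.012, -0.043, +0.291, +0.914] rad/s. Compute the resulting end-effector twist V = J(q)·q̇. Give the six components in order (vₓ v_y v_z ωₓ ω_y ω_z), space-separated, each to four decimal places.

o_n = [-1.6664, 0.6047, 1.4805]
J₁: ẑ×o_n = [-0.6047, -1.6664, 0.0000], ω = ẑ
J2: z=[-0.3090, -0.9511, 0.0000] o=[-0.4945, 0.1607, 0.0000] → [-1.4081, 0.4575, -1.2517, -0.3090, -0.9511, 0.0000]
J3: z=[0.7068, -0.2296, 0.6691] o=[-1.0194, -0.0473, 0.4830] → [-0.6653, -1.1379, 0.3122, 0.7068, -0.2296, 0.6691]
J4: z=[-0.3223, 0.7375, 0.5935] o=[-1.0389, -0.3685, 0.8716] → [-0.1285, -0.1762, 0.1491, -0.3223, 0.7375, 0.5935]
J5: z=[-0.2972, 0.5164, -0.8031] o=[-1.7608, -0.4857, 1.0634] → [1.0912, 0.0481, -0.3728, -0.2972, 0.5164, -0.8031]
J6: z=[-0.2972, 0.5164, -0.8031] o=[-1.8521, 0.0227, 1.4240] → [0.4966, -0.1324, -0.2689, -0.2972, 0.5164, -0.8031]
V = J·q̇ = [0.3508, 0.1011, -0.7512, -0.4331, 0.2882, -1.0272]

0.3508 0.1011 -0.7512 -0.4331 0.2882 -1.0272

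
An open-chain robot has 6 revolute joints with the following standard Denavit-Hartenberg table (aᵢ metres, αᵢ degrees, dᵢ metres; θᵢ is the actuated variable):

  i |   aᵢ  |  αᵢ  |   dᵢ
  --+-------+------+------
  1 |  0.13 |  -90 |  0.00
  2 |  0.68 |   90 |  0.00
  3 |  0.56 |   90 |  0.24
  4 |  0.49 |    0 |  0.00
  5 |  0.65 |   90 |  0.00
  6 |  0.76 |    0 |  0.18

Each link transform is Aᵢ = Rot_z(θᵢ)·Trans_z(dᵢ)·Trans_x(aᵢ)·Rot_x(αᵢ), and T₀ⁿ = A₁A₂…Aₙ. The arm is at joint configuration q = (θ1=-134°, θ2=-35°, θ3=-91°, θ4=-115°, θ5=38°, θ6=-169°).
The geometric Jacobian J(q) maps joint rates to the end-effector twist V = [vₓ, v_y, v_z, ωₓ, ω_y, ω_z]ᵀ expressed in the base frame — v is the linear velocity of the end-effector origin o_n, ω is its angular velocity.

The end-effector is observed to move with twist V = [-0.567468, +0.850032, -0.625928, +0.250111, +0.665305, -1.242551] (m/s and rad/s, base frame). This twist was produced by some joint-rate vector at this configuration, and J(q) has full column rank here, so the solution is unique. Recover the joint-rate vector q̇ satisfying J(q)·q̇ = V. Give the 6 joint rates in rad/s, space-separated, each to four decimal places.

-0.7000 0.2000 -0.1850 0.9390 -0.1020 -0.5100

o_n = [-0.7323, -0.5303, 0.3479]
J₁: ẑ×o_n = [0.5303, -0.7323, 0.0000], ω = ẑ
J2: z=[0.7193, -0.6947, 0.0000] o=[-0.0903, -0.0935, 0.0000] → [-0.2417, -0.2503, -0.7602, 0.7193, -0.6947, 0.0000]
J3: z=[0.3984, 0.4126, 0.8192] o=[-0.4772, -0.4942, 0.3900] → [0.0122, -0.1922, 0.0909, 0.3984, 0.4126, 0.8192]
J4: z=[0.5815, 0.5770, -0.5735] o=[-0.7788, -0.0005, 0.5810] → [-0.4383, 0.1089, -0.3349, 0.5815, 0.5770, -0.5735]
J5: z=[0.5815, 0.5770, -0.5735] o=[-0.8089, -0.3297, 0.2193] → [-0.0408, -0.1187, -0.1608, 0.5815, 0.5770, -0.5735]
J6: z=[0.6015, -0.7796, -0.1745] o=[-1.1649, -0.4879, -0.3009] → [-0.5133, -0.4658, 0.3118, 0.6015, -0.7796, -0.1745]
q̇ = J⁺·V = [-0.7000, 0.2000, -0.1850, 0.9390, -0.1020, -0.5100]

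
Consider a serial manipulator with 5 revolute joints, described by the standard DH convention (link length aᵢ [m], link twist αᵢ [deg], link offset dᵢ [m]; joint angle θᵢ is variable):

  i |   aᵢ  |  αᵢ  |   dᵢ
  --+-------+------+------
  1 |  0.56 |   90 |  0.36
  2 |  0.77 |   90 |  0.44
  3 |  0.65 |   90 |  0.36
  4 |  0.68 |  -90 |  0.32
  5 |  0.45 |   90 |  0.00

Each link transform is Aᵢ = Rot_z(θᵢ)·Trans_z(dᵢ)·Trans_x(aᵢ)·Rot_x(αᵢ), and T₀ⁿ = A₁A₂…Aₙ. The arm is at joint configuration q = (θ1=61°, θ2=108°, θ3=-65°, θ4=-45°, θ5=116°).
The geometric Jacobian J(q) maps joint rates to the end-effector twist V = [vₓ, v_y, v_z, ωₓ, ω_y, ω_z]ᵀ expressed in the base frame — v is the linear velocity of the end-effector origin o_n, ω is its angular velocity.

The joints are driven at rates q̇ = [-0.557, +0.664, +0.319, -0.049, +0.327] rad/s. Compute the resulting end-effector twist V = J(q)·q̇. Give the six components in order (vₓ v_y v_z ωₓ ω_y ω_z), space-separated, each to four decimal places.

o_n = [-0.2793, 0.3682, 1.5693]
J₁: ẑ×o_n = [-0.3682, -0.2793, 0.0000], ω = ẑ
J2: z=[0.8746, -0.4848, 0.0000] o=[0.2715, 0.4898, 0.3600] → [-0.5863, -1.0577, -0.3733, 0.8746, -0.4848, 0.0000]
J3: z=[0.4611, 0.8318, 0.3090] o=[0.5410, 0.0684, 1.0923] → [0.3041, -0.4734, 0.8205, 0.4611, 0.8318, 0.3090]
J4: z=[-0.2339, 0.4498, -0.8619] o=[0.1506, 0.5792, 1.4648] → [-0.1348, 0.3949, 0.2427, -0.2339, 0.4498, -0.8619]
J5: z=[-0.2792, 0.8181, 0.5027] o=[-0.5576, 0.4795, 1.2337] → [0.3305, 0.2336, -0.1966, -0.2792, 0.8181, 0.5027]
V = J·q̇ = [0.0275, -0.6407, -0.0623, 0.6480, 0.1889, -0.2518]

0.0275 -0.6407 -0.0623 0.6480 0.1889 -0.2518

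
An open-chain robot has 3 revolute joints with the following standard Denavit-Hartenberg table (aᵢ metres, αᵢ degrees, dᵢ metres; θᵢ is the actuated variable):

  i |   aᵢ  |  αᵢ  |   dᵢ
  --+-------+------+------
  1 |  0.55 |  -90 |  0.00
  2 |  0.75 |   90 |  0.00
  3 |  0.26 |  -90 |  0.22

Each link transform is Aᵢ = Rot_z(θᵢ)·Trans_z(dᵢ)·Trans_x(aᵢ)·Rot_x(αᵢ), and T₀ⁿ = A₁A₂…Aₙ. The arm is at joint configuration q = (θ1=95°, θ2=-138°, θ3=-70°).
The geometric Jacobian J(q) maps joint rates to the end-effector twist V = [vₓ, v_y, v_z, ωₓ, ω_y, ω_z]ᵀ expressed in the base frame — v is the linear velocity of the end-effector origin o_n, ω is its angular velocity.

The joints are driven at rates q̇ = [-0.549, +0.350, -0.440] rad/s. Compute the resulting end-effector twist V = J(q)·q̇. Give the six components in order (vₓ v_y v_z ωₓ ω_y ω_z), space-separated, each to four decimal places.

-0.0891 0.0775 0.1978 -0.3743 0.2628 -0.2220

o_n = [0.2626, -0.1985, 0.3979]
J₁: ẑ×o_n = [0.1985, 0.2626, -0.0000], ω = ẑ
J2: z=[-0.9962, -0.0872, 0.0000] o=[-0.0479, 0.5479, 0.0000] → [-0.0347, 0.3963, 0.7707, -0.9962, -0.0872, 0.0000]
J3: z=[0.0583, -0.6666, -0.7431] o=[0.0006, -0.0073, 0.5018] → [-0.0728, -0.1886, 0.1635, 0.0583, -0.6666, -0.7431]
V = J·q̇ = [-0.0891, 0.0775, 0.1978, -0.3743, 0.2628, -0.2220]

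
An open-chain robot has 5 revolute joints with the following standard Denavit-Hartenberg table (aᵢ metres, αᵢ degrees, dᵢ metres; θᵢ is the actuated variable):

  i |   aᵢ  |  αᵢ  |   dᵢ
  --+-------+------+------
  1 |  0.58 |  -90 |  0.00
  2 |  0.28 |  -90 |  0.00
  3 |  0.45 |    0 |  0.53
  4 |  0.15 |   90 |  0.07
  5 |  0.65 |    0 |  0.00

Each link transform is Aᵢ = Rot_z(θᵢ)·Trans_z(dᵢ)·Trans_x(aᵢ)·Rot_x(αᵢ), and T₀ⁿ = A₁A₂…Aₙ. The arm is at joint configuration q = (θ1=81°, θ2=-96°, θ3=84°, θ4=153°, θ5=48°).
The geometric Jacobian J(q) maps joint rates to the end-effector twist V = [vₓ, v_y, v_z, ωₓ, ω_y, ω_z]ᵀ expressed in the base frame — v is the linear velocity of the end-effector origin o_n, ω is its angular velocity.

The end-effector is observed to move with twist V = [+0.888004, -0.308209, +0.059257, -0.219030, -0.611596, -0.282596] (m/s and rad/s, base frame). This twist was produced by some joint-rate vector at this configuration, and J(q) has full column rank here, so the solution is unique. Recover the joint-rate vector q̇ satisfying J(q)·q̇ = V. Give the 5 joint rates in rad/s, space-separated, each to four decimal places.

o_n = [0.2166, 1.6426, 0.1216]
J₁: ẑ×o_n = [-1.6426, 0.2166, 0.0000], ω = ẑ
J2: z=[-0.9877, 0.1564, 0.0000] o=[0.0907, 0.5729, 0.0000] → [0.0190, 0.1201, -1.0762, -0.9877, 0.1564, 0.0000]
J3: z=[0.1556, 0.9823, 0.1045] o=[0.0862, 0.5440, 0.2785] → [-0.2689, 0.0380, 0.0428, 0.1556, 0.9823, 0.1045]
J4: z=[0.1556, 0.9823, 0.1045] o=[0.6099, 0.9897, 0.3806] → [-0.3227, -0.0008, 0.4879, 0.1556, 0.9823, 0.1045]
J5: z=[0.5516, 0.0014, -0.8341] o=[0.4978, 1.0866, 0.3067] → [0.4635, 0.3367, 0.3071, 0.5516, 0.0014, -0.8341]
q̇ = J⁺·V = [-0.5680, -0.1070, -0.8260, 0.2210, -0.4180]

-0.5680 -0.1070 -0.8260 0.2210 -0.4180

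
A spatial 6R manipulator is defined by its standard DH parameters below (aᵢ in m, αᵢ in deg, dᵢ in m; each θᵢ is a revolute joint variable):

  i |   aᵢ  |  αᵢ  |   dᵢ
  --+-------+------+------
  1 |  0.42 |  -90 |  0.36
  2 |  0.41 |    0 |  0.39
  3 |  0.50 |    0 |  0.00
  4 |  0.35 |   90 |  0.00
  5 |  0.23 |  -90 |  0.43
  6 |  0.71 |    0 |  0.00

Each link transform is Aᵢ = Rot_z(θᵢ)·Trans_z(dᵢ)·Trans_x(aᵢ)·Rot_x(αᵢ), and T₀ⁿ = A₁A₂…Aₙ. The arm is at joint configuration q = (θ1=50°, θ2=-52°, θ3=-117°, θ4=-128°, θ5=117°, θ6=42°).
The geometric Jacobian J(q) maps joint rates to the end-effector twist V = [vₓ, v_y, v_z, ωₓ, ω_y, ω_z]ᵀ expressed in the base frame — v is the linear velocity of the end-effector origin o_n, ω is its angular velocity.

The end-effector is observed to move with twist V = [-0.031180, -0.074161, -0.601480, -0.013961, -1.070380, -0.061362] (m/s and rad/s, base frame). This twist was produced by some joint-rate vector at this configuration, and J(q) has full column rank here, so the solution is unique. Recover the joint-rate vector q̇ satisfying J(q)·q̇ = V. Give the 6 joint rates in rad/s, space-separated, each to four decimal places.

o_n = [-0.7232, 0.7951, 0.7526]
J₁: ẑ×o_n = [-0.7951, -0.7232, 0.0000], ω = ẑ
J2: z=[-0.7660, 0.6428, 0.0000] o=[0.2700, 0.3217, 0.3600] → [0.2524, 0.3008, 0.2758, -0.7660, 0.6428, 0.0000]
J3: z=[-0.7660, 0.6428, 0.0000] o=[0.1335, 0.7658, 0.6831] → [0.0447, 0.0533, 0.5282, -0.7660, 0.6428, 0.0000]
J4: z=[-0.7660, 0.6428, 0.0000] o=[-0.1820, 0.3898, 0.7785] → [-0.0166, -0.0198, 0.0374, -0.7660, 0.6428, 0.0000]
J5: z=[0.5727, 0.6826, 0.4540] o=[-0.0799, 0.5115, 0.4666] → [0.0665, -0.4559, 0.6015, 0.5727, 0.6826, 0.4540]
J6: z=[0.0878, -0.6017, 0.7939] o=[-0.0211, 0.9004, 0.7549] → [0.0850, -0.5572, -0.4317, 0.0878, -0.6017, 0.7939]
q̇ = J⁺·V = [-0.1860, -0.8150, 0.5200, -0.1340, -0.6820, 0.5470]

-0.1860 -0.8150 0.5200 -0.1340 -0.6820 0.5470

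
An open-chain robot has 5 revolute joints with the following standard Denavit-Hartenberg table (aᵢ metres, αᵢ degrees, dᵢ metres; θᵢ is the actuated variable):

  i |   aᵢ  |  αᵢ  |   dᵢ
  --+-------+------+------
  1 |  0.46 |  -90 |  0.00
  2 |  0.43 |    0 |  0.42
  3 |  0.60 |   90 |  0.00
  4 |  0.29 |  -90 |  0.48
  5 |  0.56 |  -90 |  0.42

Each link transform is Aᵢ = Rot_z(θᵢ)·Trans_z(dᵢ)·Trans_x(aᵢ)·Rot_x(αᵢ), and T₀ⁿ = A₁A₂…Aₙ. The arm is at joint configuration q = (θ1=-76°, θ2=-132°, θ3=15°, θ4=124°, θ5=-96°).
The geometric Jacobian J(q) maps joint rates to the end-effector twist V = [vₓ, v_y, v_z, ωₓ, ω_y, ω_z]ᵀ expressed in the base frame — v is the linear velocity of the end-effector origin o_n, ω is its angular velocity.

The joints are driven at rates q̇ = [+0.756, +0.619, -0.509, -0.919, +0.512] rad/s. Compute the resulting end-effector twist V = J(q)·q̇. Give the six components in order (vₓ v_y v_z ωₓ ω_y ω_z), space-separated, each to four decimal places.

o_n = [0.1706, 0.8744, -0.0422]
J₁: ẑ×o_n = [-0.8744, 0.1706, 0.0000], ω = ẑ
J2: z=[0.9703, 0.2419, 0.0000] o=[0.1113, -0.4463, 0.0000] → [-0.0102, 0.0409, 1.2672, 0.9703, 0.2419, 0.0000]
J3: z=[0.9703, 0.2419, 0.0000] o=[0.4492, -0.0655, 0.3196] → [-0.0875, 0.3510, 0.9795, 0.9703, 0.2419, 0.0000]
J4: z=[-0.2156, 0.8645, -0.4540] o=[0.3833, 0.1988, 0.8542] → [-0.4682, -0.0966, 0.0383, -0.2156, 0.8645, -0.4540]
J5: z=[-0.4515, -0.5005, -0.7387] o=[0.5309, 0.6005, 0.4917] → [0.4696, 0.0251, -0.3041, -0.4515, -0.5005, -0.7387]
V = J·q̇ = [0.0478, 0.0773, 0.0950, 0.0736, -1.0241, 0.7950]

0.0478 0.0773 0.0950 0.0736 -1.0241 0.7950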